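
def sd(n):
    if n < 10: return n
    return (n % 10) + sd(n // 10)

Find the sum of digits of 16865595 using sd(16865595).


sd(16865595) = 5 + sd(1686559)
sd(1686559) = 9 + sd(168655)
sd(168655) = 5 + sd(16865)
sd(16865) = 5 + sd(1686)
sd(1686) = 6 + sd(168)
sd(168) = 8 + sd(16)
sd(16) = 6 + sd(1)
sd(1) = 1  (base case)
Total: 5 + 9 + 5 + 5 + 6 + 8 + 6 + 1 = 45

45


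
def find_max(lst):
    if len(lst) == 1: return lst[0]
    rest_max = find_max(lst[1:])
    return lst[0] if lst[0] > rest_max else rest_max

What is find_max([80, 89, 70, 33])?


find_max([80, 89, 70, 33]): compare 80 with find_max([89, 70, 33])
find_max([89, 70, 33]): compare 89 with find_max([70, 33])
find_max([70, 33]): compare 70 with find_max([33])
find_max([33]) = 33  (base case)
Compare 70 with 33 -> 70
Compare 89 with 70 -> 89
Compare 80 with 89 -> 89

89


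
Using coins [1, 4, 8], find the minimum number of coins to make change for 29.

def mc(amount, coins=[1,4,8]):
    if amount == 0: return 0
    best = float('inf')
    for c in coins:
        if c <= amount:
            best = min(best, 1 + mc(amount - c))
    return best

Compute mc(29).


Building up with DP:
mc(0) = 0
mc(1) = min(1+mc(0)=1+0=1) = 1
mc(2) = min(1+mc(1)=1+1=2) = 2
mc(3) = min(1+mc(2)=1+2=3) = 3
mc(4) = min(1+mc(3)=1+3=4, 1+mc(0)=1+0=1) = 1
mc(5) = min(1+mc(4)=1+1=2, 1+mc(1)=1+1=2) = 2
mc(6) = min(1+mc(5)=1+2=3, 1+mc(2)=1+2=3) = 3
mc(7) = min(1+mc(6)=1+3=4, 1+mc(3)=1+3=4) = 4
mc(8) = min(1+mc(7)=1+4=5, 1+mc(4)=1+1=2, 1+mc(0)=1+0=1) = 1
mc(9) = min(1+mc(8)=1+1=2, 1+mc(5)=1+2=3, 1+mc(1)=1+1=2) = 2
mc(10) = min(1+mc(9)=1+2=3, 1+mc(6)=1+3=4, 1+mc(2)=1+2=3) = 3
mc(11) = min(1+mc(10)=1+3=4, 1+mc(7)=1+4=5, 1+mc(3)=1+3=4) = 4
mc(12) = min(1+mc(11)=1+4=5, 1+mc(8)=1+1=2, 1+mc(4)=1+1=2) = 2
mc(13) = min(1+mc(12)=1+2=3, 1+mc(9)=1+2=3, 1+mc(5)=1+2=3) = 3
mc(14) = min(1+mc(13)=1+3=4, 1+mc(10)=1+3=4, 1+mc(6)=1+3=4) = 4
mc(15) = min(1+mc(14)=1+4=5, 1+mc(11)=1+4=5, 1+mc(7)=1+4=5) = 5
mc(16) = min(1+mc(15)=1+5=6, 1+mc(12)=1+2=3, 1+mc(8)=1+1=2) = 2
mc(17) = min(1+mc(16)=1+2=3, 1+mc(13)=1+3=4, 1+mc(9)=1+2=3) = 3
mc(18) = min(1+mc(17)=1+3=4, 1+mc(14)=1+4=5, 1+mc(10)=1+3=4) = 4
mc(19) = min(1+mc(18)=1+4=5, 1+mc(15)=1+5=6, 1+mc(11)=1+4=5) = 5
mc(20) = min(1+mc(19)=1+5=6, 1+mc(16)=1+2=3, 1+mc(12)=1+2=3) = 3
mc(21) = min(1+mc(20)=1+3=4, 1+mc(17)=1+3=4, 1+mc(13)=1+3=4) = 4
mc(22) = min(1+mc(21)=1+4=5, 1+mc(18)=1+4=5, 1+mc(14)=1+4=5) = 5
mc(23) = min(1+mc(22)=1+5=6, 1+mc(19)=1+5=6, 1+mc(15)=1+5=6) = 6
mc(24) = min(1+mc(23)=1+6=7, 1+mc(20)=1+3=4, 1+mc(16)=1+2=3) = 3
mc(25) = min(1+mc(24)=1+3=4, 1+mc(21)=1+4=5, 1+mc(17)=1+3=4) = 4
mc(26) = min(1+mc(25)=1+4=5, 1+mc(22)=1+5=6, 1+mc(18)=1+4=5) = 5
mc(27) = min(1+mc(26)=1+5=6, 1+mc(23)=1+6=7, 1+mc(19)=1+5=6) = 6
mc(28) = min(1+mc(27)=1+6=7, 1+mc(24)=1+3=4, 1+mc(20)=1+3=4) = 4
mc(29) = min(1+mc(28)=1+4=5, 1+mc(25)=1+4=5, 1+mc(21)=1+4=5) = 5

5


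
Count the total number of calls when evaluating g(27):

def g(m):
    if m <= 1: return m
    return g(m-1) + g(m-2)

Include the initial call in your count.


Let C(n) = total calls for g(n)
C(0) = 1, C(1) = 1
C(2) = 1 + C(1) + C(0) = 1 + 1 + 1 = 3
C(3) = 1 + C(2) + C(1) = 1 + 3 + 1 = 5
C(4) = 1 + C(3) + C(2) = 1 + 5 + 3 = 9
C(5) = 1 + C(4) + C(3) = 1 + 9 + 5 = 15
C(6) = 1 + C(5) + C(4) = 1 + 15 + 9 = 25
C(7) = 1 + C(6) + C(5) = 1 + 25 + 15 = 41
C(8) = 1 + C(7) + C(6) = 1 + 41 + 25 = 67
C(9) = 1 + C(8) + C(7) = 1 + 67 + 41 = 109
C(10) = 1 + C(9) + C(8) = 1 + 109 + 67 = 177
C(11) = 1 + C(10) + C(9) = 1 + 177 + 109 = 287
C(12) = 1 + C(11) + C(10) = 1 + 287 + 177 = 465
C(13) = 1 + C(12) + C(11) = 1 + 465 + 287 = 753
C(14) = 1 + C(13) + C(12) = 1 + 753 + 465 = 1219
C(15) = 1 + C(14) + C(13) = 1 + 1219 + 753 = 1973
C(16) = 1 + C(15) + C(14) = 1 + 1973 + 1219 = 3193
C(17) = 1 + C(16) + C(15) = 1 + 3193 + 1973 = 5167
C(18) = 1 + C(17) + C(16) = 1 + 5167 + 3193 = 8361
C(19) = 1 + C(18) + C(17) = 1 + 8361 + 5167 = 13529
C(20) = 1 + C(19) + C(18) = 1 + 13529 + 8361 = 21891
C(21) = 1 + C(20) + C(19) = 1 + 21891 + 13529 = 35421
C(22) = 1 + C(21) + C(20) = 1 + 35421 + 21891 = 57313
C(23) = 1 + C(22) + C(21) = 1 + 57313 + 35421 = 92735
C(24) = 1 + C(23) + C(22) = 1 + 92735 + 57313 = 150049
C(25) = 1 + C(24) + C(23) = 1 + 150049 + 92735 = 242785
C(26) = 1 + C(25) + C(24) = 1 + 242785 + 150049 = 392835
C(27) = 1 + C(26) + C(25) = 1 + 392835 + 242785 = 635621

635621


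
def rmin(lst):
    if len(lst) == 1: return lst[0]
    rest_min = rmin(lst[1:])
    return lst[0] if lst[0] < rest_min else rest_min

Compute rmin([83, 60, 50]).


rmin([83, 60, 50]): compare 83 with rmin([60, 50])
rmin([60, 50]): compare 60 with rmin([50])
rmin([50]) = 50  (base case)
Compare 60 with 50 -> 50
Compare 83 with 50 -> 50

50


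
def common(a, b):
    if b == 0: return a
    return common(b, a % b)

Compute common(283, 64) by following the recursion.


common(283, 64) = common(64, 27)
common(64, 27) = common(27, 10)
common(27, 10) = common(10, 7)
common(10, 7) = common(7, 3)
common(7, 3) = common(3, 1)
common(3, 1) = common(1, 0)
common(1, 0) = 1  (base case)

1


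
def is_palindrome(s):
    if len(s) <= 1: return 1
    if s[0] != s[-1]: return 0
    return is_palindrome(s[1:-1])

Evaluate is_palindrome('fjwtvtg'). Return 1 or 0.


is_palindrome('fjwtvtg'): s[0]='f' != s[-1]='g' -> return 0
Result: 0 (not a palindrome)

0


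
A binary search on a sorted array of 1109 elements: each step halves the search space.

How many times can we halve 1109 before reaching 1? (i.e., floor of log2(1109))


1109 / 2 = 554
554 / 2 = 277
277 / 2 = 138
138 / 2 = 69
69 / 2 = 34
34 / 2 = 17
17 / 2 = 8
8 / 2 = 4
4 / 2 = 2
2 / 2 = 1
Reached 1 after 10 halvings

10


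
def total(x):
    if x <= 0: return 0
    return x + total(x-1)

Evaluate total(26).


total(26)
= 26 + 25 + 24 + 23 + 22 + 21 + 20 + 19 + 18 + 17 + 16 + 15 + 14 + 13 + 12 + 11 + 10 + 9 + 8 + 7 + 6 + 5 + 4 + 3 + 2 + 1 + total(0)
= 26 + 25 + 24 + 23 + 22 + 21 + 20 + 19 + 18 + 17 + 16 + 15 + 14 + 13 + 12 + 11 + 10 + 9 + 8 + 7 + 6 + 5 + 4 + 3 + 2 + 1 + 0
= 351

351


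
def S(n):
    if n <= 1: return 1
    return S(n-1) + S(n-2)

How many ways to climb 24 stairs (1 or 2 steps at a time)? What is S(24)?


Building up from base cases:
S(0) = 1
S(1) = 1
S(2) = S(1) + S(0) = 1 + 1 = 2
S(3) = S(2) + S(1) = 2 + 1 = 3
S(4) = S(3) + S(2) = 3 + 2 = 5
S(5) = S(4) + S(3) = 5 + 3 = 8
S(6) = S(5) + S(4) = 8 + 5 = 13
S(7) = S(6) + S(5) = 13 + 8 = 21
S(8) = S(7) + S(6) = 21 + 13 = 34
S(9) = S(8) + S(7) = 34 + 21 = 55
S(10) = S(9) + S(8) = 55 + 34 = 89
S(11) = S(10) + S(9) = 89 + 55 = 144
S(12) = S(11) + S(10) = 144 + 89 = 233
S(13) = S(12) + S(11) = 233 + 144 = 377
S(14) = S(13) + S(12) = 377 + 233 = 610
S(15) = S(14) + S(13) = 610 + 377 = 987
S(16) = S(15) + S(14) = 987 + 610 = 1597
S(17) = S(16) + S(15) = 1597 + 987 = 2584
S(18) = S(17) + S(16) = 2584 + 1597 = 4181
S(19) = S(18) + S(17) = 4181 + 2584 = 6765
S(20) = S(19) + S(18) = 6765 + 4181 = 10946
S(21) = S(20) + S(19) = 10946 + 6765 = 17711
S(22) = S(21) + S(20) = 17711 + 10946 = 28657
S(23) = S(22) + S(21) = 28657 + 17711 = 46368
S(24) = S(23) + S(22) = 46368 + 28657 = 75025

75025


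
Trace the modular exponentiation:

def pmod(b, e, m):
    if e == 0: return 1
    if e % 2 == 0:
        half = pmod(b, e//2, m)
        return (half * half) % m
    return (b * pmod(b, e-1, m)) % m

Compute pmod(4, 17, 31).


pmod(4, 17, 31): e is odd, compute pmod(4, 16, 31)
  pmod(4, 16, 31): e is even, compute pmod(4, 8, 31)
    pmod(4, 8, 31): e is even, compute pmod(4, 4, 31)
      pmod(4, 4, 31): e is even, compute pmod(4, 2, 31)
        pmod(4, 2, 31): e is even, compute pmod(4, 1, 31)
          pmod(4, 1, 31): e is odd, compute pmod(4, 0, 31)
          pmod(4, 0, 31) = 1
          (4 * 1) % 31 = 4
        half=4, (4*4) % 31 = 16
      half=16, (16*16) % 31 = 8
    half=8, (8*8) % 31 = 2
  half=2, (2*2) % 31 = 4
(4 * 4) % 31 = 16

16


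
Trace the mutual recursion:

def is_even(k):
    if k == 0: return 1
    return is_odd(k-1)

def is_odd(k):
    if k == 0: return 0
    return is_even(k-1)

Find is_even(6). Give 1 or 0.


is_even(6) = is_odd(5)
is_odd(5) = is_even(4)
is_even(4) = is_odd(3)
is_odd(3) = is_even(2)
is_even(2) = is_odd(1)
is_odd(1) = is_even(0)
is_even(0) = 1  (base case)
Result: 1

1


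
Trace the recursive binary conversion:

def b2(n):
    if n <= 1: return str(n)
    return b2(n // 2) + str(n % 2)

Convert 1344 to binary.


b2(1344) = b2(672) + '0'
b2(672) = b2(336) + '0'
b2(336) = b2(168) + '0'
b2(168) = b2(84) + '0'
b2(84) = b2(42) + '0'
b2(42) = b2(21) + '0'
b2(21) = b2(10) + '1'
b2(10) = b2(5) + '0'
b2(5) = b2(2) + '1'
b2(2) = b2(1) + '0'
b2(1) = '1'  (base case)
Concatenating: '1' + '0' + '1' + '0' + '1' + '0' + '0' + '0' + '0' + '0' + '0' = '10101000000'

10101000000


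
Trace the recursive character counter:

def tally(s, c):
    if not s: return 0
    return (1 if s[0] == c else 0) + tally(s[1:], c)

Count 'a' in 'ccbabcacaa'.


s[0]='c' != 'a' -> 0
s[0]='c' != 'a' -> 0
s[0]='b' != 'a' -> 0
s[0]='a' == 'a' -> 1
s[0]='b' != 'a' -> 0
s[0]='c' != 'a' -> 0
s[0]='a' == 'a' -> 1
s[0]='c' != 'a' -> 0
s[0]='a' == 'a' -> 1
s[0]='a' == 'a' -> 1
Sum: 0 + 0 + 0 + 1 + 0 + 0 + 1 + 0 + 1 + 1 = 4

4


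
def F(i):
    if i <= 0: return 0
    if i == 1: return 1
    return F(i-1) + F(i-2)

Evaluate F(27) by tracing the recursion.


Computing F(27) bottom-up:
F(0) = 0
F(1) = 1
F(2) = F(1) + F(0) = 1 + 0 = 1
F(3) = F(2) + F(1) = 1 + 1 = 2
F(4) = F(3) + F(2) = 2 + 1 = 3
F(5) = F(4) + F(3) = 3 + 2 = 5
F(6) = F(5) + F(4) = 5 + 3 = 8
F(7) = F(6) + F(5) = 8 + 5 = 13
F(8) = F(7) + F(6) = 13 + 8 = 21
F(9) = F(8) + F(7) = 21 + 13 = 34
F(10) = F(9) + F(8) = 34 + 21 = 55
F(11) = F(10) + F(9) = 55 + 34 = 89
F(12) = F(11) + F(10) = 89 + 55 = 144
F(13) = F(12) + F(11) = 144 + 89 = 233
F(14) = F(13) + F(12) = 233 + 144 = 377
F(15) = F(14) + F(13) = 377 + 233 = 610
F(16) = F(15) + F(14) = 610 + 377 = 987
F(17) = F(16) + F(15) = 987 + 610 = 1597
F(18) = F(17) + F(16) = 1597 + 987 = 2584
F(19) = F(18) + F(17) = 2584 + 1597 = 4181
F(20) = F(19) + F(18) = 4181 + 2584 = 6765
F(21) = F(20) + F(19) = 6765 + 4181 = 10946
F(22) = F(21) + F(20) = 10946 + 6765 = 17711
F(23) = F(22) + F(21) = 17711 + 10946 = 28657
F(24) = F(23) + F(22) = 28657 + 17711 = 46368
F(25) = F(24) + F(23) = 46368 + 28657 = 75025
F(26) = F(25) + F(24) = 75025 + 46368 = 121393
F(27) = F(26) + F(25) = 121393 + 75025 = 196418

196418


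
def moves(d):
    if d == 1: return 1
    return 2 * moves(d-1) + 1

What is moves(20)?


moves(20) = 2 * moves(19) + 1
moves(19) = 2 * moves(18) + 1
moves(18) = 2 * moves(17) + 1
moves(17) = 2 * moves(16) + 1
moves(16) = 2 * moves(15) + 1
moves(15) = 2 * moves(14) + 1
moves(14) = 2 * moves(13) + 1
moves(13) = 2 * moves(12) + 1
moves(12) = 2 * moves(11) + 1
moves(11) = 2 * moves(10) + 1
moves(10) = 2 * moves(9) + 1
moves(9) = 2 * moves(8) + 1
moves(8) = 2 * moves(7) + 1
moves(7) = 2 * moves(6) + 1
moves(6) = 2 * moves(5) + 1
moves(5) = 2 * moves(4) + 1
moves(4) = 2 * moves(3) + 1
moves(3) = 2 * moves(2) + 1
moves(2) = 2 * moves(1) + 1
moves(1) = 1  (base case)
moves(2) = 2 * 1 + 1 = 3
moves(3) = 2 * 3 + 1 = 7
moves(4) = 2 * 7 + 1 = 15
moves(5) = 2 * 15 + 1 = 31
moves(6) = 2 * 31 + 1 = 63
moves(7) = 2 * 63 + 1 = 127
moves(8) = 2 * 127 + 1 = 255
moves(9) = 2 * 255 + 1 = 511
moves(10) = 2 * 511 + 1 = 1023
moves(11) = 2 * 1023 + 1 = 2047
moves(12) = 2 * 2047 + 1 = 4095
moves(13) = 2 * 4095 + 1 = 8191
moves(14) = 2 * 8191 + 1 = 16383
moves(15) = 2 * 16383 + 1 = 32767
moves(16) = 2 * 32767 + 1 = 65535
moves(17) = 2 * 65535 + 1 = 131071
moves(18) = 2 * 131071 + 1 = 262143
moves(19) = 2 * 262143 + 1 = 524287
moves(20) = 2 * 524287 + 1 = 1048575

1048575


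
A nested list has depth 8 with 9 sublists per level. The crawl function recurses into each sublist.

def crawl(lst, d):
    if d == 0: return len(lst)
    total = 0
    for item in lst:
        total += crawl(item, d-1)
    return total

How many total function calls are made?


At depth 0 (root): 1 call
At depth 1: each of 1 parents calls crawl on 9 children = 9 calls
At depth 2: each of 9 parents calls crawl on 9 children = 81 calls
At depth 3: each of 81 parents calls crawl on 9 children = 729 calls
At depth 4: each of 729 parents calls crawl on 9 children = 6561 calls
At depth 5: each of 6561 parents calls crawl on 9 children = 59049 calls
At depth 6: each of 59049 parents calls crawl on 9 children = 531441 calls
At depth 7: each of 531441 parents calls crawl on 9 children = 4782969 calls
At depth 8: each of 4782969 parents calls crawl on 9 children = 43046721 calls
Total: 1 + 9 + 81 + 729 + 6561 + 59049 + 531441 + 4782969 + 43046721 = 48427561

48427561


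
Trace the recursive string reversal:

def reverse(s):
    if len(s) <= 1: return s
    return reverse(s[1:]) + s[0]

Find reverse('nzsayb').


reverse('nzsayb') = reverse('zsayb') + 'n'
reverse('zsayb') = reverse('sayb') + 'z'
reverse('sayb') = reverse('ayb') + 's'
reverse('ayb') = reverse('yb') + 'a'
reverse('yb') = reverse('b') + 'y'
reverse('b') = 'b'  (base case)
Concatenating: 'b' + 'y' + 'a' + 's' + 'z' + 'n' = 'byaszn'

byaszn


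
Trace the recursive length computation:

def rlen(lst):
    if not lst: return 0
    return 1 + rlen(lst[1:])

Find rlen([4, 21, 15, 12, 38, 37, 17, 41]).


rlen([4, 21, 15, 12, 38, 37, 17, 41]) = 1 + rlen([21, 15, 12, 38, 37, 17, 41])
rlen([21, 15, 12, 38, 37, 17, 41]) = 1 + rlen([15, 12, 38, 37, 17, 41])
rlen([15, 12, 38, 37, 17, 41]) = 1 + rlen([12, 38, 37, 17, 41])
rlen([12, 38, 37, 17, 41]) = 1 + rlen([38, 37, 17, 41])
rlen([38, 37, 17, 41]) = 1 + rlen([37, 17, 41])
rlen([37, 17, 41]) = 1 + rlen([17, 41])
rlen([17, 41]) = 1 + rlen([41])
rlen([41]) = 1 + rlen([])
rlen([]) = 0  (base case)
Unwinding: 1 + 1 + 1 + 1 + 1 + 1 + 1 + 1 + 0 = 8

8


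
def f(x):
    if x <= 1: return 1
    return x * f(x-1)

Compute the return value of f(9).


f(9)
= 9 * f(8)
= 9 * 8 * f(7)
= 9 * 8 * 7 * f(6)
= 9 * 8 * 7 * 6 * f(5)
= 9 * 8 * 7 * 6 * 5 * f(4)
= 9 * 8 * 7 * 6 * 5 * 4 * f(3)
= 9 * 8 * 7 * 6 * 5 * 4 * 3 * f(2)
= 9 * 8 * 7 * 6 * 5 * 4 * 3 * 2 * f(1)
= 9 * 8 * 7 * 6 * 5 * 4 * 3 * 2 * 1
= 362880

362880


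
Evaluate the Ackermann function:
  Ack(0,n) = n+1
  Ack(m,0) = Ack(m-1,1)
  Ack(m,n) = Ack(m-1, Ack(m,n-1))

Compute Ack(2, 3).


Ack(2, 3) = Ack(1, Ack(2, 2))
  Ack(2, 2) = Ack(1, Ack(2, 1))
    Ack(2, 1) = Ack(1, Ack(2, 0))
      Ack(2, 0) = Ack(1, 1)
        Ack(1, 1) = Ack(0, Ack(1, 0))
          Ack(1, 0) = Ack(0, 1)
          Ack(0, 1) = 2
          = Ack(0, 2)
          Ack(0, 2) = 3
      = Ack(1, 3)
      Ack(1, 3) = Ack(0, Ack(1, 2))
        Ack(1, 2) = Ack(0, Ack(1, 1))
          Ack(1, 1) = Ack(0, Ack(1, 0))
          Ack(1, 0) = Ack(0, 1)
          Ack(0, 1) = 2
            = Ack(0, 2)
          Ack(0, 2) = 3
          = Ack(0, 3)
          Ack(0, 3) = 4
        = Ack(0, 4)
        Ack(0, 4) = 5
    = Ack(1, 5)
    Ack(1, 5) = Ack(0, Ack(1, 4))
      Ack(1, 4) = Ack(0, Ack(1, 3))
        Ack(1, 3) = Ack(0, Ack(1, 2))
... (trace truncated)
Result: Ack(2, 3) = 9

9


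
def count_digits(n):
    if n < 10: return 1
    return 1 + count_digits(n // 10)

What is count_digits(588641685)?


count_digits(588641685) = 1 + count_digits(58864168)
count_digits(58864168) = 1 + count_digits(5886416)
count_digits(5886416) = 1 + count_digits(588641)
count_digits(588641) = 1 + count_digits(58864)
count_digits(58864) = 1 + count_digits(5886)
count_digits(5886) = 1 + count_digits(588)
count_digits(588) = 1 + count_digits(58)
count_digits(58) = 1 + count_digits(5)
count_digits(5) = 1  (base case: 5 < 10)
Unwinding: 1 + 1 + 1 + 1 + 1 + 1 + 1 + 1 + 1 = 9

9


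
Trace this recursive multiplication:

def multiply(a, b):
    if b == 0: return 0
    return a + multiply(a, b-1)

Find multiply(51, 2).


multiply(51, 2) = 51 + multiply(51, 1)
multiply(51, 1) = 51 + multiply(51, 0)
multiply(51, 0) = 0  (base case)
Total: 51 + 51 + 0 = 102

102


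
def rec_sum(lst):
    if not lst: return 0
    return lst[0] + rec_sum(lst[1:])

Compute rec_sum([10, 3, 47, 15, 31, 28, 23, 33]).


rec_sum([10, 3, 47, 15, 31, 28, 23, 33]) = 10 + rec_sum([3, 47, 15, 31, 28, 23, 33])
rec_sum([3, 47, 15, 31, 28, 23, 33]) = 3 + rec_sum([47, 15, 31, 28, 23, 33])
rec_sum([47, 15, 31, 28, 23, 33]) = 47 + rec_sum([15, 31, 28, 23, 33])
rec_sum([15, 31, 28, 23, 33]) = 15 + rec_sum([31, 28, 23, 33])
rec_sum([31, 28, 23, 33]) = 31 + rec_sum([28, 23, 33])
rec_sum([28, 23, 33]) = 28 + rec_sum([23, 33])
rec_sum([23, 33]) = 23 + rec_sum([33])
rec_sum([33]) = 33 + rec_sum([])
rec_sum([]) = 0  (base case)
Total: 10 + 3 + 47 + 15 + 31 + 28 + 23 + 33 + 0 = 190

190


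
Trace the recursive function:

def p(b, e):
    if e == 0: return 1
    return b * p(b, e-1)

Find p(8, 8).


p(8, 8)
= 8 * p(8, 7)
= 8 * 8 * p(8, 6)
= 8 * 8 * 8 * p(8, 5)
= 8 * 8 * 8 * 8 * p(8, 4)
= 8 * 8 * 8 * 8 * 8 * p(8, 3)
= 8 * 8 * 8 * 8 * 8 * 8 * p(8, 2)
= 8 * 8 * 8 * 8 * 8 * 8 * 8 * p(8, 1)
= 8 * 8 * 8 * 8 * 8 * 8 * 8 * 8 * p(8, 0)
= 8 * 8 * 8 * 8 * 8 * 8 * 8 * 8 * 1
= 16777216

16777216


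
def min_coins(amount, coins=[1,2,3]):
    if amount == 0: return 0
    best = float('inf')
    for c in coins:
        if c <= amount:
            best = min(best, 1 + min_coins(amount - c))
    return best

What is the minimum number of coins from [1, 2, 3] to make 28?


Building up with DP:
min_coins(0) = 0
min_coins(1) = min(1+min_coins(0)=1+0=1) = 1
min_coins(2) = min(1+min_coins(1)=1+1=2, 1+min_coins(0)=1+0=1) = 1
min_coins(3) = min(1+min_coins(2)=1+1=2, 1+min_coins(1)=1+1=2, 1+min_coins(0)=1+0=1) = 1
min_coins(4) = min(1+min_coins(3)=1+1=2, 1+min_coins(2)=1+1=2, 1+min_coins(1)=1+1=2) = 2
min_coins(5) = min(1+min_coins(4)=1+2=3, 1+min_coins(3)=1+1=2, 1+min_coins(2)=1+1=2) = 2
min_coins(6) = min(1+min_coins(5)=1+2=3, 1+min_coins(4)=1+2=3, 1+min_coins(3)=1+1=2) = 2
min_coins(7) = min(1+min_coins(6)=1+2=3, 1+min_coins(5)=1+2=3, 1+min_coins(4)=1+2=3) = 3
min_coins(8) = min(1+min_coins(7)=1+3=4, 1+min_coins(6)=1+2=3, 1+min_coins(5)=1+2=3) = 3
min_coins(9) = min(1+min_coins(8)=1+3=4, 1+min_coins(7)=1+3=4, 1+min_coins(6)=1+2=3) = 3
min_coins(10) = min(1+min_coins(9)=1+3=4, 1+min_coins(8)=1+3=4, 1+min_coins(7)=1+3=4) = 4
min_coins(11) = min(1+min_coins(10)=1+4=5, 1+min_coins(9)=1+3=4, 1+min_coins(8)=1+3=4) = 4
min_coins(12) = min(1+min_coins(11)=1+4=5, 1+min_coins(10)=1+4=5, 1+min_coins(9)=1+3=4) = 4
min_coins(13) = min(1+min_coins(12)=1+4=5, 1+min_coins(11)=1+4=5, 1+min_coins(10)=1+4=5) = 5
min_coins(14) = min(1+min_coins(13)=1+5=6, 1+min_coins(12)=1+4=5, 1+min_coins(11)=1+4=5) = 5
min_coins(15) = min(1+min_coins(14)=1+5=6, 1+min_coins(13)=1+5=6, 1+min_coins(12)=1+4=5) = 5
min_coins(16) = min(1+min_coins(15)=1+5=6, 1+min_coins(14)=1+5=6, 1+min_coins(13)=1+5=6) = 6
min_coins(17) = min(1+min_coins(16)=1+6=7, 1+min_coins(15)=1+5=6, 1+min_coins(14)=1+5=6) = 6
min_coins(18) = min(1+min_coins(17)=1+6=7, 1+min_coins(16)=1+6=7, 1+min_coins(15)=1+5=6) = 6
min_coins(19) = min(1+min_coins(18)=1+6=7, 1+min_coins(17)=1+6=7, 1+min_coins(16)=1+6=7) = 7
min_coins(20) = min(1+min_coins(19)=1+7=8, 1+min_coins(18)=1+6=7, 1+min_coins(17)=1+6=7) = 7
min_coins(21) = min(1+min_coins(20)=1+7=8, 1+min_coins(19)=1+7=8, 1+min_coins(18)=1+6=7) = 7
min_coins(22) = min(1+min_coins(21)=1+7=8, 1+min_coins(20)=1+7=8, 1+min_coins(19)=1+7=8) = 8
min_coins(23) = min(1+min_coins(22)=1+8=9, 1+min_coins(21)=1+7=8, 1+min_coins(20)=1+7=8) = 8
min_coins(24) = min(1+min_coins(23)=1+8=9, 1+min_coins(22)=1+8=9, 1+min_coins(21)=1+7=8) = 8
min_coins(25) = min(1+min_coins(24)=1+8=9, 1+min_coins(23)=1+8=9, 1+min_coins(22)=1+8=9) = 9
min_coins(26) = min(1+min_coins(25)=1+9=10, 1+min_coins(24)=1+8=9, 1+min_coins(23)=1+8=9) = 9
min_coins(27) = min(1+min_coins(26)=1+9=10, 1+min_coins(25)=1+9=10, 1+min_coins(24)=1+8=9) = 9
min_coins(28) = min(1+min_coins(27)=1+9=10, 1+min_coins(26)=1+9=10, 1+min_coins(25)=1+9=10) = 10

10


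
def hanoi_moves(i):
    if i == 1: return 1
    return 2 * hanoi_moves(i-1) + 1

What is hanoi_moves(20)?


hanoi_moves(20) = 2 * hanoi_moves(19) + 1
hanoi_moves(19) = 2 * hanoi_moves(18) + 1
hanoi_moves(18) = 2 * hanoi_moves(17) + 1
hanoi_moves(17) = 2 * hanoi_moves(16) + 1
hanoi_moves(16) = 2 * hanoi_moves(15) + 1
hanoi_moves(15) = 2 * hanoi_moves(14) + 1
hanoi_moves(14) = 2 * hanoi_moves(13) + 1
hanoi_moves(13) = 2 * hanoi_moves(12) + 1
hanoi_moves(12) = 2 * hanoi_moves(11) + 1
hanoi_moves(11) = 2 * hanoi_moves(10) + 1
hanoi_moves(10) = 2 * hanoi_moves(9) + 1
hanoi_moves(9) = 2 * hanoi_moves(8) + 1
hanoi_moves(8) = 2 * hanoi_moves(7) + 1
hanoi_moves(7) = 2 * hanoi_moves(6) + 1
hanoi_moves(6) = 2 * hanoi_moves(5) + 1
hanoi_moves(5) = 2 * hanoi_moves(4) + 1
hanoi_moves(4) = 2 * hanoi_moves(3) + 1
hanoi_moves(3) = 2 * hanoi_moves(2) + 1
hanoi_moves(2) = 2 * hanoi_moves(1) + 1
hanoi_moves(1) = 1  (base case)
hanoi_moves(2) = 2 * 1 + 1 = 3
hanoi_moves(3) = 2 * 3 + 1 = 7
hanoi_moves(4) = 2 * 7 + 1 = 15
hanoi_moves(5) = 2 * 15 + 1 = 31
hanoi_moves(6) = 2 * 31 + 1 = 63
hanoi_moves(7) = 2 * 63 + 1 = 127
hanoi_moves(8) = 2 * 127 + 1 = 255
hanoi_moves(9) = 2 * 255 + 1 = 511
hanoi_moves(10) = 2 * 511 + 1 = 1023
hanoi_moves(11) = 2 * 1023 + 1 = 2047
hanoi_moves(12) = 2 * 2047 + 1 = 4095
hanoi_moves(13) = 2 * 4095 + 1 = 8191
hanoi_moves(14) = 2 * 8191 + 1 = 16383
hanoi_moves(15) = 2 * 16383 + 1 = 32767
hanoi_moves(16) = 2 * 32767 + 1 = 65535
hanoi_moves(17) = 2 * 65535 + 1 = 131071
hanoi_moves(18) = 2 * 131071 + 1 = 262143
hanoi_moves(19) = 2 * 262143 + 1 = 524287
hanoi_moves(20) = 2 * 524287 + 1 = 1048575

1048575


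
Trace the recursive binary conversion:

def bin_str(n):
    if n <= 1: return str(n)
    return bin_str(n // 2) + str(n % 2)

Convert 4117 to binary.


bin_str(4117) = bin_str(2058) + '1'
bin_str(2058) = bin_str(1029) + '0'
bin_str(1029) = bin_str(514) + '1'
bin_str(514) = bin_str(257) + '0'
bin_str(257) = bin_str(128) + '1'
bin_str(128) = bin_str(64) + '0'
bin_str(64) = bin_str(32) + '0'
bin_str(32) = bin_str(16) + '0'
bin_str(16) = bin_str(8) + '0'
bin_str(8) = bin_str(4) + '0'
bin_str(4) = bin_str(2) + '0'
bin_str(2) = bin_str(1) + '0'
bin_str(1) = '1'  (base case)
Concatenating: '1' + '0' + '0' + '0' + '0' + '0' + '0' + '0' + '1' + '0' + '1' + '0' + '1' = '1000000010101'

1000000010101


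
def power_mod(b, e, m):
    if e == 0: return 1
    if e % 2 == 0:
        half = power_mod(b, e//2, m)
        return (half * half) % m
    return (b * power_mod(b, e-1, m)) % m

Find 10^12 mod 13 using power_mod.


power_mod(10, 12, 13): e is even, compute power_mod(10, 6, 13)
  power_mod(10, 6, 13): e is even, compute power_mod(10, 3, 13)
    power_mod(10, 3, 13): e is odd, compute power_mod(10, 2, 13)
      power_mod(10, 2, 13): e is even, compute power_mod(10, 1, 13)
        power_mod(10, 1, 13): e is odd, compute power_mod(10, 0, 13)
          power_mod(10, 0, 13) = 1
        (10 * 1) % 13 = 10
      half=10, (10*10) % 13 = 9
    (10 * 9) % 13 = 12
  half=12, (12*12) % 13 = 1
half=1, (1*1) % 13 = 1

1


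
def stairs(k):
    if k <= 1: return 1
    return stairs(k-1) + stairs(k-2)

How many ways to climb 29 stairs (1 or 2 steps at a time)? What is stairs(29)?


Building up from base cases:
stairs(0) = 1
stairs(1) = 1
stairs(2) = stairs(1) + stairs(0) = 1 + 1 = 2
stairs(3) = stairs(2) + stairs(1) = 2 + 1 = 3
stairs(4) = stairs(3) + stairs(2) = 3 + 2 = 5
stairs(5) = stairs(4) + stairs(3) = 5 + 3 = 8
stairs(6) = stairs(5) + stairs(4) = 8 + 5 = 13
stairs(7) = stairs(6) + stairs(5) = 13 + 8 = 21
stairs(8) = stairs(7) + stairs(6) = 21 + 13 = 34
stairs(9) = stairs(8) + stairs(7) = 34 + 21 = 55
stairs(10) = stairs(9) + stairs(8) = 55 + 34 = 89
stairs(11) = stairs(10) + stairs(9) = 89 + 55 = 144
stairs(12) = stairs(11) + stairs(10) = 144 + 89 = 233
stairs(13) = stairs(12) + stairs(11) = 233 + 144 = 377
stairs(14) = stairs(13) + stairs(12) = 377 + 233 = 610
stairs(15) = stairs(14) + stairs(13) = 610 + 377 = 987
stairs(16) = stairs(15) + stairs(14) = 987 + 610 = 1597
stairs(17) = stairs(16) + stairs(15) = 1597 + 987 = 2584
stairs(18) = stairs(17) + stairs(16) = 2584 + 1597 = 4181
stairs(19) = stairs(18) + stairs(17) = 4181 + 2584 = 6765
stairs(20) = stairs(19) + stairs(18) = 6765 + 4181 = 10946
stairs(21) = stairs(20) + stairs(19) = 10946 + 6765 = 17711
stairs(22) = stairs(21) + stairs(20) = 17711 + 10946 = 28657
stairs(23) = stairs(22) + stairs(21) = 28657 + 17711 = 46368
stairs(24) = stairs(23) + stairs(22) = 46368 + 28657 = 75025
stairs(25) = stairs(24) + stairs(23) = 75025 + 46368 = 121393
stairs(26) = stairs(25) + stairs(24) = 121393 + 75025 = 196418
stairs(27) = stairs(26) + stairs(25) = 196418 + 121393 = 317811
stairs(28) = stairs(27) + stairs(26) = 317811 + 196418 = 514229
stairs(29) = stairs(28) + stairs(27) = 514229 + 317811 = 832040

832040


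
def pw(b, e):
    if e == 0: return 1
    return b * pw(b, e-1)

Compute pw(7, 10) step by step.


pw(7, 10)
= 7 * pw(7, 9)
= 7 * 7 * pw(7, 8)
= 7 * 7 * 7 * pw(7, 7)
= 7 * 7 * 7 * 7 * pw(7, 6)
= 7 * 7 * 7 * 7 * 7 * pw(7, 5)
= 7 * 7 * 7 * 7 * 7 * 7 * pw(7, 4)
= 7 * 7 * 7 * 7 * 7 * 7 * 7 * pw(7, 3)
= 7 * 7 * 7 * 7 * 7 * 7 * 7 * 7 * pw(7, 2)
= 7 * 7 * 7 * 7 * 7 * 7 * 7 * 7 * 7 * pw(7, 1)
= 7 * 7 * 7 * 7 * 7 * 7 * 7 * 7 * 7 * 7 * pw(7, 0)
= 7 * 7 * 7 * 7 * 7 * 7 * 7 * 7 * 7 * 7 * 1
= 282475249

282475249


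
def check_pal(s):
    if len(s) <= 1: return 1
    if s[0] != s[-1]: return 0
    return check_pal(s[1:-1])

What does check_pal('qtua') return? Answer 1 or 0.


check_pal('qtua'): s[0]='q' != s[-1]='a' -> return 0
Result: 0 (not a palindrome)

0


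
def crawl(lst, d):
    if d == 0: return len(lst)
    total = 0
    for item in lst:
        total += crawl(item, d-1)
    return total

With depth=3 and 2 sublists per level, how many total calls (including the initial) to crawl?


At depth 0 (root): 1 call
At depth 1: each of 1 parents calls crawl on 2 children = 2 calls
At depth 2: each of 2 parents calls crawl on 2 children = 4 calls
At depth 3: each of 4 parents calls crawl on 2 children = 8 calls
Total: 1 + 2 + 4 + 8 = 15

15


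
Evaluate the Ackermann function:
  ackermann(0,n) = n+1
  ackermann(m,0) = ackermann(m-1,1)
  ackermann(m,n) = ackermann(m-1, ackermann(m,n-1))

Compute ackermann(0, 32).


ackermann(0, 32) = 33
Result: ackermann(0, 32) = 33

33


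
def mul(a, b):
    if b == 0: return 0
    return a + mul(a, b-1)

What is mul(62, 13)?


mul(62, 13) = 62 + mul(62, 12)
mul(62, 12) = 62 + mul(62, 11)
mul(62, 11) = 62 + mul(62, 10)
mul(62, 10) = 62 + mul(62, 9)
mul(62, 9) = 62 + mul(62, 8)
mul(62, 8) = 62 + mul(62, 7)
mul(62, 7) = 62 + mul(62, 6)
mul(62, 6) = 62 + mul(62, 5)
mul(62, 5) = 62 + mul(62, 4)
mul(62, 4) = 62 + mul(62, 3)
mul(62, 3) = 62 + mul(62, 2)
mul(62, 2) = 62 + mul(62, 1)
mul(62, 1) = 62 + mul(62, 0)
mul(62, 0) = 0  (base case)
Total: 62 + 62 + 62 + 62 + 62 + 62 + 62 + 62 + 62 + 62 + 62 + 62 + 62 + 0 = 806

806


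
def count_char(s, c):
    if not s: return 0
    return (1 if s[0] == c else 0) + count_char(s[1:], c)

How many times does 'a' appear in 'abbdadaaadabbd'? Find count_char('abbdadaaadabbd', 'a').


s[0]='a' == 'a' -> 1
s[0]='b' != 'a' -> 0
s[0]='b' != 'a' -> 0
s[0]='d' != 'a' -> 0
s[0]='a' == 'a' -> 1
s[0]='d' != 'a' -> 0
s[0]='a' == 'a' -> 1
s[0]='a' == 'a' -> 1
s[0]='a' == 'a' -> 1
s[0]='d' != 'a' -> 0
s[0]='a' == 'a' -> 1
s[0]='b' != 'a' -> 0
s[0]='b' != 'a' -> 0
s[0]='d' != 'a' -> 0
Sum: 1 + 0 + 0 + 0 + 1 + 0 + 1 + 1 + 1 + 0 + 1 + 0 + 0 + 0 = 6

6


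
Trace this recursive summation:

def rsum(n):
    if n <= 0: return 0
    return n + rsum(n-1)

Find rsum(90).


rsum(90)
= 90 + 89 + 88 + 87 + 86 + 85 + 84 + 83 + 82 + 81 + 80 + 79 + 78 + 77 + 76 + 75 + 74 + 73 + 72 + 71 + 70 + 69 + 68 + 67 + 66 + 65 + 64 + 63 + 62 + 61 + 60 + 59 + 58 + 57 + 56 + 55 + 54 + 53 + 52 + 51 + 50 + 49 + 48 + 47 + 46 + 45 + 44 + 43 + 42 + 41 + 40 + 39 + 38 + 37 + 36 + 35 + 34 + 33 + 32 + 31 + 30 + 29 + 28 + 27 + 26 + 25 + 24 + 23 + 22 + 21 + 20 + 19 + 18 + 17 + 16 + 15 + 14 + 13 + 12 + 11 + 10 + 9 + 8 + 7 + 6 + 5 + 4 + 3 + 2 + 1 + rsum(0)
= 90 + 89 + 88 + 87 + 86 + 85 + 84 + 83 + 82 + 81 + 80 + 79 + 78 + 77 + 76 + 75 + 74 + 73 + 72 + 71 + 70 + 69 + 68 + 67 + 66 + 65 + 64 + 63 + 62 + 61 + 60 + 59 + 58 + 57 + 56 + 55 + 54 + 53 + 52 + 51 + 50 + 49 + 48 + 47 + 46 + 45 + 44 + 43 + 42 + 41 + 40 + 39 + 38 + 37 + 36 + 35 + 34 + 33 + 32 + 31 + 30 + 29 + 28 + 27 + 26 + 25 + 24 + 23 + 22 + 21 + 20 + 19 + 18 + 17 + 16 + 15 + 14 + 13 + 12 + 11 + 10 + 9 + 8 + 7 + 6 + 5 + 4 + 3 + 2 + 1 + 0
= 4095

4095


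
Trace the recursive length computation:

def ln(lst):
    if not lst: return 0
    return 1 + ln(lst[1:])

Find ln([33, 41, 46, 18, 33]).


ln([33, 41, 46, 18, 33]) = 1 + ln([41, 46, 18, 33])
ln([41, 46, 18, 33]) = 1 + ln([46, 18, 33])
ln([46, 18, 33]) = 1 + ln([18, 33])
ln([18, 33]) = 1 + ln([33])
ln([33]) = 1 + ln([])
ln([]) = 0  (base case)
Unwinding: 1 + 1 + 1 + 1 + 1 + 0 = 5

5


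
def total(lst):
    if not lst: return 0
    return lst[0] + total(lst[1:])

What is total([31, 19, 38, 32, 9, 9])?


total([31, 19, 38, 32, 9, 9]) = 31 + total([19, 38, 32, 9, 9])
total([19, 38, 32, 9, 9]) = 19 + total([38, 32, 9, 9])
total([38, 32, 9, 9]) = 38 + total([32, 9, 9])
total([32, 9, 9]) = 32 + total([9, 9])
total([9, 9]) = 9 + total([9])
total([9]) = 9 + total([])
total([]) = 0  (base case)
Total: 31 + 19 + 38 + 32 + 9 + 9 + 0 = 138

138


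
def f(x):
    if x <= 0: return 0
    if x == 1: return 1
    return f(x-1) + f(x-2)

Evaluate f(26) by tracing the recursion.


Computing f(26) bottom-up:
f(0) = 0
f(1) = 1
f(2) = f(1) + f(0) = 1 + 0 = 1
f(3) = f(2) + f(1) = 1 + 1 = 2
f(4) = f(3) + f(2) = 2 + 1 = 3
f(5) = f(4) + f(3) = 3 + 2 = 5
f(6) = f(5) + f(4) = 5 + 3 = 8
f(7) = f(6) + f(5) = 8 + 5 = 13
f(8) = f(7) + f(6) = 13 + 8 = 21
f(9) = f(8) + f(7) = 21 + 13 = 34
f(10) = f(9) + f(8) = 34 + 21 = 55
f(11) = f(10) + f(9) = 55 + 34 = 89
f(12) = f(11) + f(10) = 89 + 55 = 144
f(13) = f(12) + f(11) = 144 + 89 = 233
f(14) = f(13) + f(12) = 233 + 144 = 377
f(15) = f(14) + f(13) = 377 + 233 = 610
f(16) = f(15) + f(14) = 610 + 377 = 987
f(17) = f(16) + f(15) = 987 + 610 = 1597
f(18) = f(17) + f(16) = 1597 + 987 = 2584
f(19) = f(18) + f(17) = 2584 + 1597 = 4181
f(20) = f(19) + f(18) = 4181 + 2584 = 6765
f(21) = f(20) + f(19) = 6765 + 4181 = 10946
f(22) = f(21) + f(20) = 10946 + 6765 = 17711
f(23) = f(22) + f(21) = 17711 + 10946 = 28657
f(24) = f(23) + f(22) = 28657 + 17711 = 46368
f(25) = f(24) + f(23) = 46368 + 28657 = 75025
f(26) = f(25) + f(24) = 75025 + 46368 = 121393

121393


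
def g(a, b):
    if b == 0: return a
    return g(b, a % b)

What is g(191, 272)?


g(191, 272) = g(272, 191)
g(272, 191) = g(191, 81)
g(191, 81) = g(81, 29)
g(81, 29) = g(29, 23)
g(29, 23) = g(23, 6)
g(23, 6) = g(6, 5)
g(6, 5) = g(5, 1)
g(5, 1) = g(1, 0)
g(1, 0) = 1  (base case)

1


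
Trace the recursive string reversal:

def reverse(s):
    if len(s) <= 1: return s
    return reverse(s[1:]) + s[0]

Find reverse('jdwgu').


reverse('jdwgu') = reverse('dwgu') + 'j'
reverse('dwgu') = reverse('wgu') + 'd'
reverse('wgu') = reverse('gu') + 'w'
reverse('gu') = reverse('u') + 'g'
reverse('u') = 'u'  (base case)
Concatenating: 'u' + 'g' + 'w' + 'd' + 'j' = 'ugwdj'

ugwdj


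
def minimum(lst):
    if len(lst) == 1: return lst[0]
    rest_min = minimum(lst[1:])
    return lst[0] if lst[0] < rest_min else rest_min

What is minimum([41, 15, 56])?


minimum([41, 15, 56]): compare 41 with minimum([15, 56])
minimum([15, 56]): compare 15 with minimum([56])
minimum([56]) = 56  (base case)
Compare 15 with 56 -> 15
Compare 41 with 15 -> 15

15


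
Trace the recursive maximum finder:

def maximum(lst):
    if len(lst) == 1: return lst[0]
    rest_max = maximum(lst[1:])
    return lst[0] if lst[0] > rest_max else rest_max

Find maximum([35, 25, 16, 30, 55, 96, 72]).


maximum([35, 25, 16, 30, 55, 96, 72]): compare 35 with maximum([25, 16, 30, 55, 96, 72])
maximum([25, 16, 30, 55, 96, 72]): compare 25 with maximum([16, 30, 55, 96, 72])
maximum([16, 30, 55, 96, 72]): compare 16 with maximum([30, 55, 96, 72])
maximum([30, 55, 96, 72]): compare 30 with maximum([55, 96, 72])
maximum([55, 96, 72]): compare 55 with maximum([96, 72])
maximum([96, 72]): compare 96 with maximum([72])
maximum([72]) = 72  (base case)
Compare 96 with 72 -> 96
Compare 55 with 96 -> 96
Compare 30 with 96 -> 96
Compare 16 with 96 -> 96
Compare 25 with 96 -> 96
Compare 35 with 96 -> 96

96


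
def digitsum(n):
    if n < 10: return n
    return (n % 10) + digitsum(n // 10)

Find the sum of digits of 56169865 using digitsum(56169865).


digitsum(56169865) = 5 + digitsum(5616986)
digitsum(5616986) = 6 + digitsum(561698)
digitsum(561698) = 8 + digitsum(56169)
digitsum(56169) = 9 + digitsum(5616)
digitsum(5616) = 6 + digitsum(561)
digitsum(561) = 1 + digitsum(56)
digitsum(56) = 6 + digitsum(5)
digitsum(5) = 5  (base case)
Total: 5 + 6 + 8 + 9 + 6 + 1 + 6 + 5 = 46

46


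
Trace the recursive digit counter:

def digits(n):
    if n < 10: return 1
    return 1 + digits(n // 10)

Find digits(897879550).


digits(897879550) = 1 + digits(89787955)
digits(89787955) = 1 + digits(8978795)
digits(8978795) = 1 + digits(897879)
digits(897879) = 1 + digits(89787)
digits(89787) = 1 + digits(8978)
digits(8978) = 1 + digits(897)
digits(897) = 1 + digits(89)
digits(89) = 1 + digits(8)
digits(8) = 1  (base case: 8 < 10)
Unwinding: 1 + 1 + 1 + 1 + 1 + 1 + 1 + 1 + 1 = 9

9


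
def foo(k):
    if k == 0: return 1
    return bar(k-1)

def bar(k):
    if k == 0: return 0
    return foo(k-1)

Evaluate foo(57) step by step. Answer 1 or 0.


foo(57) = bar(56)
bar(56) = foo(55)
foo(55) = bar(54)
bar(54) = foo(53)
foo(53) = bar(52)
bar(52) = foo(51)
foo(51) = bar(50)
bar(50) = foo(49)
foo(49) = bar(48)
bar(48) = foo(47)
foo(47) = bar(46)
bar(46) = foo(45)
foo(45) = bar(44)
bar(44) = foo(43)
foo(43) = bar(42)
bar(42) = foo(41)
foo(41) = bar(40)
bar(40) = foo(39)
foo(39) = bar(38)
bar(38) = foo(37)
foo(37) = bar(36)
bar(36) = foo(35)
foo(35) = bar(34)
bar(34) = foo(33)
foo(33) = bar(32)
bar(32) = foo(31)
foo(31) = bar(30)
bar(30) = foo(29)
foo(29) = bar(28)
bar(28) = foo(27)
foo(27) = bar(26)
bar(26) = foo(25)
foo(25) = bar(24)
bar(24) = foo(23)
foo(23) = bar(22)
bar(22) = foo(21)
foo(21) = bar(20)
bar(20) = foo(19)
foo(19) = bar(18)
bar(18) = foo(17)
foo(17) = bar(16)
bar(16) = foo(15)
foo(15) = bar(14)
bar(14) = foo(13)
foo(13) = bar(12)
bar(12) = foo(11)
foo(11) = bar(10)
bar(10) = foo(9)
foo(9) = bar(8)
bar(8) = foo(7)
foo(7) = bar(6)
bar(6) = foo(5)
foo(5) = bar(4)
bar(4) = foo(3)
foo(3) = bar(2)
bar(2) = foo(1)
foo(1) = bar(0)
bar(0) = 0  (base case)
Result: 0

0


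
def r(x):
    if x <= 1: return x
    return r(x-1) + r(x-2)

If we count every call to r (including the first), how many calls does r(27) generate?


Let C(n) = total calls for r(n)
C(0) = 1, C(1) = 1
C(2) = 1 + C(1) + C(0) = 1 + 1 + 1 = 3
C(3) = 1 + C(2) + C(1) = 1 + 3 + 1 = 5
C(4) = 1 + C(3) + C(2) = 1 + 5 + 3 = 9
C(5) = 1 + C(4) + C(3) = 1 + 9 + 5 = 15
C(6) = 1 + C(5) + C(4) = 1 + 15 + 9 = 25
C(7) = 1 + C(6) + C(5) = 1 + 25 + 15 = 41
C(8) = 1 + C(7) + C(6) = 1 + 41 + 25 = 67
C(9) = 1 + C(8) + C(7) = 1 + 67 + 41 = 109
C(10) = 1 + C(9) + C(8) = 1 + 109 + 67 = 177
C(11) = 1 + C(10) + C(9) = 1 + 177 + 109 = 287
C(12) = 1 + C(11) + C(10) = 1 + 287 + 177 = 465
C(13) = 1 + C(12) + C(11) = 1 + 465 + 287 = 753
C(14) = 1 + C(13) + C(12) = 1 + 753 + 465 = 1219
C(15) = 1 + C(14) + C(13) = 1 + 1219 + 753 = 1973
C(16) = 1 + C(15) + C(14) = 1 + 1973 + 1219 = 3193
C(17) = 1 + C(16) + C(15) = 1 + 3193 + 1973 = 5167
C(18) = 1 + C(17) + C(16) = 1 + 5167 + 3193 = 8361
C(19) = 1 + C(18) + C(17) = 1 + 8361 + 5167 = 13529
C(20) = 1 + C(19) + C(18) = 1 + 13529 + 8361 = 21891
C(21) = 1 + C(20) + C(19) = 1 + 21891 + 13529 = 35421
C(22) = 1 + C(21) + C(20) = 1 + 35421 + 21891 = 57313
C(23) = 1 + C(22) + C(21) = 1 + 57313 + 35421 = 92735
C(24) = 1 + C(23) + C(22) = 1 + 92735 + 57313 = 150049
C(25) = 1 + C(24) + C(23) = 1 + 150049 + 92735 = 242785
C(26) = 1 + C(25) + C(24) = 1 + 242785 + 150049 = 392835
C(27) = 1 + C(26) + C(25) = 1 + 392835 + 242785 = 635621

635621


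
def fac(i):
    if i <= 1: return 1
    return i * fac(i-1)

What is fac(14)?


fac(14)
= 14 * fac(13)
= 14 * 13 * fac(12)
= 14 * 13 * 12 * fac(11)
= 14 * 13 * 12 * 11 * fac(10)
= 14 * 13 * 12 * 11 * 10 * fac(9)
= 14 * 13 * 12 * 11 * 10 * 9 * fac(8)
= 14 * 13 * 12 * 11 * 10 * 9 * 8 * fac(7)
= 14 * 13 * 12 * 11 * 10 * 9 * 8 * 7 * fac(6)
= 14 * 13 * 12 * 11 * 10 * 9 * 8 * 7 * 6 * fac(5)
= 14 * 13 * 12 * 11 * 10 * 9 * 8 * 7 * 6 * 5 * fac(4)
= 14 * 13 * 12 * 11 * 10 * 9 * 8 * 7 * 6 * 5 * 4 * fac(3)
= 14 * 13 * 12 * 11 * 10 * 9 * 8 * 7 * 6 * 5 * 4 * 3 * fac(2)
= 14 * 13 * 12 * 11 * 10 * 9 * 8 * 7 * 6 * 5 * 4 * 3 * 2 * fac(1)
= 14 * 13 * 12 * 11 * 10 * 9 * 8 * 7 * 6 * 5 * 4 * 3 * 2 * 1
= 87178291200

87178291200


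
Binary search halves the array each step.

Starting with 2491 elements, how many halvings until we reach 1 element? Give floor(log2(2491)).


2491 / 2 = 1245
1245 / 2 = 622
622 / 2 = 311
311 / 2 = 155
155 / 2 = 77
77 / 2 = 38
38 / 2 = 19
19 / 2 = 9
9 / 2 = 4
4 / 2 = 2
2 / 2 = 1
Reached 1 after 11 halvings

11


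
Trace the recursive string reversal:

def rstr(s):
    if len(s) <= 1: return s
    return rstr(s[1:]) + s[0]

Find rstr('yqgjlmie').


rstr('yqgjlmie') = rstr('qgjlmie') + 'y'
rstr('qgjlmie') = rstr('gjlmie') + 'q'
rstr('gjlmie') = rstr('jlmie') + 'g'
rstr('jlmie') = rstr('lmie') + 'j'
rstr('lmie') = rstr('mie') + 'l'
rstr('mie') = rstr('ie') + 'm'
rstr('ie') = rstr('e') + 'i'
rstr('e') = 'e'  (base case)
Concatenating: 'e' + 'i' + 'm' + 'l' + 'j' + 'g' + 'q' + 'y' = 'eimljgqy'

eimljgqy


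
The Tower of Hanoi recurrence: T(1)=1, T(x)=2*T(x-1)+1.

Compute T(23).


T(23) = 2 * T(22) + 1
T(22) = 2 * T(21) + 1
T(21) = 2 * T(20) + 1
T(20) = 2 * T(19) + 1
T(19) = 2 * T(18) + 1
T(18) = 2 * T(17) + 1
T(17) = 2 * T(16) + 1
T(16) = 2 * T(15) + 1
T(15) = 2 * T(14) + 1
T(14) = 2 * T(13) + 1
T(13) = 2 * T(12) + 1
T(12) = 2 * T(11) + 1
T(11) = 2 * T(10) + 1
T(10) = 2 * T(9) + 1
T(9) = 2 * T(8) + 1
T(8) = 2 * T(7) + 1
T(7) = 2 * T(6) + 1
T(6) = 2 * T(5) + 1
T(5) = 2 * T(4) + 1
T(4) = 2 * T(3) + 1
T(3) = 2 * T(2) + 1
T(2) = 2 * T(1) + 1
T(1) = 1  (base case)
T(2) = 2 * 1 + 1 = 3
T(3) = 2 * 3 + 1 = 7
T(4) = 2 * 7 + 1 = 15
T(5) = 2 * 15 + 1 = 31
T(6) = 2 * 31 + 1 = 63
T(7) = 2 * 63 + 1 = 127
T(8) = 2 * 127 + 1 = 255
T(9) = 2 * 255 + 1 = 511
T(10) = 2 * 511 + 1 = 1023
T(11) = 2 * 1023 + 1 = 2047
T(12) = 2 * 2047 + 1 = 4095
T(13) = 2 * 4095 + 1 = 8191
T(14) = 2 * 8191 + 1 = 16383
T(15) = 2 * 16383 + 1 = 32767
T(16) = 2 * 32767 + 1 = 65535
T(17) = 2 * 65535 + 1 = 131071
T(18) = 2 * 131071 + 1 = 262143
T(19) = 2 * 262143 + 1 = 524287
T(20) = 2 * 524287 + 1 = 1048575
T(21) = 2 * 1048575 + 1 = 2097151
T(22) = 2 * 2097151 + 1 = 4194303
T(23) = 2 * 4194303 + 1 = 8388607

8388607


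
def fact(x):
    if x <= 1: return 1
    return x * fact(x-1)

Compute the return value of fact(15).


fact(15)
= 15 * fact(14)
= 15 * 14 * fact(13)
= 15 * 14 * 13 * fact(12)
= 15 * 14 * 13 * 12 * fact(11)
= 15 * 14 * 13 * 12 * 11 * fact(10)
= 15 * 14 * 13 * 12 * 11 * 10 * fact(9)
= 15 * 14 * 13 * 12 * 11 * 10 * 9 * fact(8)
= 15 * 14 * 13 * 12 * 11 * 10 * 9 * 8 * fact(7)
= 15 * 14 * 13 * 12 * 11 * 10 * 9 * 8 * 7 * fact(6)
= 15 * 14 * 13 * 12 * 11 * 10 * 9 * 8 * 7 * 6 * fact(5)
= 15 * 14 * 13 * 12 * 11 * 10 * 9 * 8 * 7 * 6 * 5 * fact(4)
= 15 * 14 * 13 * 12 * 11 * 10 * 9 * 8 * 7 * 6 * 5 * 4 * fact(3)
= 15 * 14 * 13 * 12 * 11 * 10 * 9 * 8 * 7 * 6 * 5 * 4 * 3 * fact(2)
= 15 * 14 * 13 * 12 * 11 * 10 * 9 * 8 * 7 * 6 * 5 * 4 * 3 * 2 * fact(1)
= 15 * 14 * 13 * 12 * 11 * 10 * 9 * 8 * 7 * 6 * 5 * 4 * 3 * 2 * 1
= 1307674368000

1307674368000


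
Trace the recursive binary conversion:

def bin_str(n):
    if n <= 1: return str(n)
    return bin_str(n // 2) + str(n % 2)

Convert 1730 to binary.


bin_str(1730) = bin_str(865) + '0'
bin_str(865) = bin_str(432) + '1'
bin_str(432) = bin_str(216) + '0'
bin_str(216) = bin_str(108) + '0'
bin_str(108) = bin_str(54) + '0'
bin_str(54) = bin_str(27) + '0'
bin_str(27) = bin_str(13) + '1'
bin_str(13) = bin_str(6) + '1'
bin_str(6) = bin_str(3) + '0'
bin_str(3) = bin_str(1) + '1'
bin_str(1) = '1'  (base case)
Concatenating: '1' + '1' + '0' + '1' + '1' + '0' + '0' + '0' + '0' + '1' + '0' = '11011000010'

11011000010


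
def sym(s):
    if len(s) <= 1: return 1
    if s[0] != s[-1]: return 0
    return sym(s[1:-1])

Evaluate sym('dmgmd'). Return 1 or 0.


sym('dmgmd'): s[0]='d' == s[-1]='d' -> check sym('mgm')
sym('mgm'): s[0]='m' == s[-1]='m' -> check sym('g')
sym('g'): len <= 1 -> return 1  (base case)
Result: 1 (palindrome)

1
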